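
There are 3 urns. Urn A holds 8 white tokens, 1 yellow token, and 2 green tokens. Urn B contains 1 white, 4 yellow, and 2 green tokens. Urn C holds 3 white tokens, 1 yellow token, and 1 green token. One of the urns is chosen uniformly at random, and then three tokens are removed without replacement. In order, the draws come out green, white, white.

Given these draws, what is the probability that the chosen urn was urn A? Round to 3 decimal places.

0.531

Under each hypothesis, the probability of the observed sequence is: P(data | urn A) = (2/11)(8/10)(7/9) = 0.11313; P(data | urn B) = (2/7)(1/6)(0/5) = 0; P(data | urn C) = (1/5)(3/4)(2/3) = 0.1.
Weighting by the prior gives 1/3 · 0.11313 = 0.03771, 1/3 · 0 = 0, 1/3 · 0.1 = 0.033333; summing to 0.071044.
Hence P(urn A | data) = (0.03771) / (0.071044) = 0.53081.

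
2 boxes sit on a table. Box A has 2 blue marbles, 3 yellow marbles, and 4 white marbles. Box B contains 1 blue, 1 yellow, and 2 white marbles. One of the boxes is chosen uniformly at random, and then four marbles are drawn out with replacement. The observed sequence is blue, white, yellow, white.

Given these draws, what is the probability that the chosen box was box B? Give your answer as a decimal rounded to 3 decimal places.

The likelihood of the observed sequence under each hypothesis: P(data | box A) = (2/9)(4/9)(3/9)(4/9) = 0.014632; P(data | box B) = (1/4)(2/4)(1/4)(2/4) = 0.015625.
Weighting by the prior gives 1/2 · 0.014632 = 0.007316, 1/2 · 0.015625 = 0.0078125; summing to 0.015128.
By Bayes' rule, P(box B | data) = (0.0078125) / (0.015128) = 0.51641.

0.516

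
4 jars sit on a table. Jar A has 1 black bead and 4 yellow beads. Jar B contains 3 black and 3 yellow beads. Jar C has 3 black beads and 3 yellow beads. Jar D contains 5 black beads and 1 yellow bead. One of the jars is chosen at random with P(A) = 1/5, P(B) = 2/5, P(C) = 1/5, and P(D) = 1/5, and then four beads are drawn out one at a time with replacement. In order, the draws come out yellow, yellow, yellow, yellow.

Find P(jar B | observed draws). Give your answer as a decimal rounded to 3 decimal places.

0.209

The likelihood of the observed sequence under each hypothesis: P(data | jar A) = (4/5)(4/5)(4/5)(4/5) = 0.4096; P(data | jar B) = (3/6)(3/6)(3/6)(3/6) = 0.0625; P(data | jar C) = (3/6)(3/6)(3/6)(3/6) = 0.0625; P(data | jar D) = (1/6)(1/6)(1/6)(1/6) = 0.0007716.
The prior-weighted likelihoods are 1/5 · 0.4096 = 0.08192, 2/5 · 0.0625 = 0.025, 1/5 · 0.0625 = 0.0125, 1/5 · 0.0007716 = 0.00015432; with total 0.11957.
So P(jar B | data) = (0.025) / (0.11957) = 0.20907.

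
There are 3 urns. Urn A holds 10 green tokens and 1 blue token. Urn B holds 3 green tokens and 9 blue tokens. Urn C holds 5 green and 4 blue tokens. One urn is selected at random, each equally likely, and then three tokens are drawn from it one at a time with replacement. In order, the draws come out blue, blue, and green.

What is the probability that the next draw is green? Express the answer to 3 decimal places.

For each hypothesis, P(data | H) works out to: P(data | urn A) = (1/11)(1/11)(10/11) = 0.0075131; P(data | urn B) = (9/12)(9/12)(3/12) = 0.14062; P(data | urn C) = (4/9)(4/9)(5/9) = 0.10974.
Weighting by the prior gives 1/3 · 0.0075131 = 0.0025044, 1/3 · 0.14062 = 0.046875, 1/3 · 0.10974 = 0.03658; summing to 0.085959.
The posterior is then P(urn A | data) = 0.029135, P(urn B | data) = 0.54532, P(urn C | data) = 0.42555.
The predictive probability is P(green next | data) = (10/11)(0.029135) + (1/4)(0.54532) + (5/9)(0.42555) = 0.39923.

0.399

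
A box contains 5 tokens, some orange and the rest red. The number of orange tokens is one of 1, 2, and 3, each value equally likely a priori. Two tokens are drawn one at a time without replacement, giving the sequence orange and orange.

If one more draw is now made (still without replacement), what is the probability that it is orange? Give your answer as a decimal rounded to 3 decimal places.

Compute the likelihood of the observed sequence for each case: P(data | r = 1) = (1/5)(0/4) = 0; P(data | r = 2) = (2/5)(1/4) = 1/10; P(data | r = 3) = (3/5)(2/4) = 3/10.
The prior-weighted likelihoods are 1/3 · 0 = 0, 1/3 · 1/10 = 1/30, 1/3 · 3/10 = 1/10; these sum to 2/15.
Normalising, the posterior is P(r = 1 | data) = 0, P(r = 2 | data) = 1/4, P(r = 3 | data) = 3/4.
Averaging over the posterior, P(orange next | data) = (0)(1/4) + (1/3)(3/4) = 1/4.

0.250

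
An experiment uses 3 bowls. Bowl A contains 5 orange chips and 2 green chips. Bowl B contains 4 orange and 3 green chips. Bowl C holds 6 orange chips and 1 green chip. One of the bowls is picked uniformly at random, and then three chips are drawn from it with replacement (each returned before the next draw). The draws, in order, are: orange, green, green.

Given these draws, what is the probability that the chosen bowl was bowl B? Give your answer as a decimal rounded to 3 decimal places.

0.581

For each hypothesis, P(data | H) works out to: P(data | bowl A) = (5/7)(2/7)(2/7) = 0.058309; P(data | bowl B) = (4/7)(3/7)(3/7) = 0.10496; P(data | bowl C) = (6/7)(1/7)(1/7) = 0.017493.
The prior-weighted likelihoods are 1/3 · 0.058309 = 0.019436, 1/3 · 0.10496 = 0.034985, 1/3 · 0.017493 = 0.0058309; summing to 0.060253.
By Bayes' rule, P(bowl B | data) = (0.034985) / (0.060253) = 0.58065.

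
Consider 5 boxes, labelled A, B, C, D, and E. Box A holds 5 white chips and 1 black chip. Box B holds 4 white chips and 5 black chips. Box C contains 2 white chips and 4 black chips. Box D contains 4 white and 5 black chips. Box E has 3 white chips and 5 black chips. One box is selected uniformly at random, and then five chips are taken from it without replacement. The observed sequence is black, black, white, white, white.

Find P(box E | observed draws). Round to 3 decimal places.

Compute the likelihood of the observed sequence for each case: P(data | box A) = (1/6)(0/5) = 0; P(data | box B) = (5/9)(4/8)(4/7)(3/6)(2/5) = 0.031746; P(data | box C) = (4/6)(3/5)(2/4)(1/3)(0/2) = 0; P(data | box D) = (5/9)(4/8)(4/7)(3/6)(2/5) = 0.031746; P(data | box E) = (5/8)(4/7)(3/6)(2/5)(1/4) = 0.017857.
Multiplying each by its prior: 1/5 · 0 = 0, 1/5 · 0.031746 = 0.0063492, 1/5 · 0 = 0, 1/5 · 0.031746 = 0.0063492, 1/5 · 0.017857 = 0.0035714; with total 0.01627.
So P(box E | data) = (0.0035714) / (0.01627) = 0.21951.

0.220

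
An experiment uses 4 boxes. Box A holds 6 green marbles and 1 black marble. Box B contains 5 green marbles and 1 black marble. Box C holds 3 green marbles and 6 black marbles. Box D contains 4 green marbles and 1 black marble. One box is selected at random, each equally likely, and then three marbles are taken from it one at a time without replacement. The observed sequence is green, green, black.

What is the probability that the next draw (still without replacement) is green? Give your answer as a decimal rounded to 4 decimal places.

0.8975

Compute the likelihood of the observed sequence for each case: P(data | box A) = (6/7)(5/6)(1/5) = 1/7; P(data | box B) = (5/6)(4/5)(1/4) = 1/6; P(data | box C) = (3/9)(2/8)(6/7) = 1/14; P(data | box D) = (4/5)(3/4)(1/3) = 1/5.
The prior-weighted likelihoods are 1/4 · 1/7 = 1/28, 1/4 · 1/6 = 1/24, 1/4 · 1/14 = 1/56, 1/4 · 1/5 = 1/20; with total 61/420.
Normalising, the posterior is P(box A | data) = 15/61, P(box B | data) = 35/122, P(box C | data) = 15/122, P(box D | data) = 21/61.
So P(green next | data) = Σ P(green next | H) P(H | data) = (1)(15/61) + (1)(35/122) + (1/6)(15/122) + (1)(21/61) = 219/244.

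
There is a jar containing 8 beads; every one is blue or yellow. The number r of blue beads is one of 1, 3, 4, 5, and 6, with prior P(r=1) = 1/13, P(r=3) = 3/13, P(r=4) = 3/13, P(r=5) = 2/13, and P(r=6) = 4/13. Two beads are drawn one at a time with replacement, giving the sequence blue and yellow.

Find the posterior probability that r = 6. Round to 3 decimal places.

The likelihood of the observed sequence under each hypothesis: P(data | r = 1) = (1/8)(7/8) = 7/64; P(data | r = 3) = (3/8)(5/8) = 15/64; P(data | r = 4) = (4/8)(4/8) = 1/4; P(data | r = 5) = (5/8)(3/8) = 15/64; P(data | r = 6) = (6/8)(2/8) = 3/16.
Multiplying each by its prior: 1/13 · 7/64 = 7/832, 3/13 · 15/64 = 45/832, 3/13 · 1/4 = 3/52, 2/13 · 15/64 = 15/416, 4/13 · 3/16 = 3/52; these sum to 89/416.
By Bayes' rule, P(r = 6 | data) = (3/52) / (89/416) = 24/89.

0.270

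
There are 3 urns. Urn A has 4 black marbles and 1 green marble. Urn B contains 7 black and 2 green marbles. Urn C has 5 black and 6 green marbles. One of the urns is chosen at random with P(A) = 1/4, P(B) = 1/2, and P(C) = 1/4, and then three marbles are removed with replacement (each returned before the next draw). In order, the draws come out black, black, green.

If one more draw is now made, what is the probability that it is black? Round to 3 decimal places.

0.712

The likelihood of the observed sequence under each hypothesis: P(data | urn A) = (4/5)(4/5)(1/5) = 0.128; P(data | urn B) = (7/9)(7/9)(2/9) = 0.13443; P(data | urn C) = (5/11)(5/11)(6/11) = 0.1127.
Weighting by the prior gives 1/4 · 0.128 = 0.032, 1/2 · 0.13443 = 0.067215, 1/4 · 0.1127 = 0.028174; with total 0.12739.
The posterior is then P(urn A | data) = 0.2512, P(urn B | data) = 0.52764, P(urn C | data) = 0.22117.
Averaging over the posterior, P(black next | data) = (4/5)(0.2512) + (7/9)(0.52764) + (5/11)(0.22117) = 0.71187.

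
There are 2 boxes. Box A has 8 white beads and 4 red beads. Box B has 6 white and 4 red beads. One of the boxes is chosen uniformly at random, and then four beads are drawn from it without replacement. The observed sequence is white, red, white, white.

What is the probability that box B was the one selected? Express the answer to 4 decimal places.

The likelihood of the observed sequence under each hypothesis: P(data | box A) = (8/12)(4/11)(7/10)(6/9) = 0.11313; P(data | box B) = (6/10)(4/9)(5/8)(4/7) = 0.095238.
Multiplying each by its prior: 1/2 · 0.11313 = 0.056566, 1/2 · 0.095238 = 0.047619; these sum to 0.10418.
Hence P(box B | data) = (0.047619) / (0.10418) = 0.45706.

0.4571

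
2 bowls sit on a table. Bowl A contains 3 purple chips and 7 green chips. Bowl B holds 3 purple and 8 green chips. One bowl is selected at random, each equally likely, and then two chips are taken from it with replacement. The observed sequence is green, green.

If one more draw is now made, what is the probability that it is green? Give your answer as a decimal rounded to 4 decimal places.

0.7142

Compute the likelihood of the observed sequence for each case: P(data | bowl A) = (7/10)(7/10) = 0.49; P(data | bowl B) = (8/11)(8/11) = 0.52893.
Weighting by the prior gives 1/2 · 0.49 = 0.245, 1/2 · 0.52893 = 0.26446; with total 0.50946.
Dividing through by the total gives posterior P(bowl A | data) = 0.4809, P(bowl B | data) = 0.5191.
Averaging over the posterior, P(green next | data) = (7/10)(0.4809) + (8/11)(0.5191) = 0.71416.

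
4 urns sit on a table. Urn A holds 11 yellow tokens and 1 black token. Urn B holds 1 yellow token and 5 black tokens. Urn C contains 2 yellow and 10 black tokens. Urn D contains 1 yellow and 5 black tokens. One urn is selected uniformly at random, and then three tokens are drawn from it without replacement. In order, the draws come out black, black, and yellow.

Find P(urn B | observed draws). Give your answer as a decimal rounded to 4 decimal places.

The likelihood of the observed sequence under each hypothesis: P(data | urn A) = (1/12)(0/11) = 0; P(data | urn B) = (5/6)(4/5)(1/4) = 1/6; P(data | urn C) = (10/12)(9/11)(2/10) = 3/22; P(data | urn D) = (5/6)(4/5)(1/4) = 1/6.
The prior-weighted likelihoods are 1/4 · 0 = 0, 1/4 · 1/6 = 1/24, 1/4 · 3/22 = 3/88, 1/4 · 1/6 = 1/24; these sum to 31/264.
So P(urn B | data) = (1/24) / (31/264) = 11/31.

0.3548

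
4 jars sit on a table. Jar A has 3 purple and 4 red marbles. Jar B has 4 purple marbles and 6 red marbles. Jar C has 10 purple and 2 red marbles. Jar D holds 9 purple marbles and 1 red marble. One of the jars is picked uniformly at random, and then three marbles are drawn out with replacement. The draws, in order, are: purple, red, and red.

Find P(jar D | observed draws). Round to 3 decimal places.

The likelihood of the observed sequence under each hypothesis: P(data | jar A) = (3/7)(4/7)(4/7) = 0.13994; P(data | jar B) = (4/10)(6/10)(6/10) = 0.144; P(data | jar C) = (10/12)(2/12)(2/12) = 0.023148; P(data | jar D) = (9/10)(1/10)(1/10) = 0.009.
Multiplying each by its prior: 1/4 · 0.13994 = 0.034985, 1/4 · 0.144 = 0.036, 1/4 · 0.023148 = 0.005787, 1/4 · 0.009 = 0.00225; with total 0.079022.
Therefore the posterior P(jar D | data) = (0.00225) / (0.079022) = 0.028473.

0.028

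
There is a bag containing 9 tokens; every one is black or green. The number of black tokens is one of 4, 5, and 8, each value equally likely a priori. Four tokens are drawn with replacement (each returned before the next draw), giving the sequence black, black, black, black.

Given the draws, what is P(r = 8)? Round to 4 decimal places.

For each hypothesis, P(data | H) works out to: P(data | r = 4) = (4/9)(4/9)(4/9)(4/9) = 0.039018; P(data | r = 5) = (5/9)(5/9)(5/9)(5/9) = 0.09526; P(data | r = 8) = (8/9)(8/9)(8/9)(8/9) = 0.6243.
Multiplying each by its prior: 1/3 · 0.039018 = 0.013006, 1/3 · 0.09526 = 0.031753, 1/3 · 0.6243 = 0.2081; summing to 0.25286.
By Bayes' rule, P(r = 8 | data) = (0.2081) / (0.25286) = 0.82299.

0.8230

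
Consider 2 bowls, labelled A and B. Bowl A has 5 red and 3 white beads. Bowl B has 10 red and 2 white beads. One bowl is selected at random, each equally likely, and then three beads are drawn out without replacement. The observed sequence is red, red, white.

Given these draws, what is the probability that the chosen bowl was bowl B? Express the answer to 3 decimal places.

Under each hypothesis, the probability of the observed sequence is: P(data | bowl A) = (5/8)(4/7)(3/6) = 5/28; P(data | bowl B) = (10/12)(9/11)(2/10) = 3/22.
Multiplying each by its prior: 1/2 · 5/28 = 5/56, 1/2 · 3/22 = 3/44; with total 97/616.
Hence P(bowl B | data) = (3/44) / (97/616) = 42/97.

0.433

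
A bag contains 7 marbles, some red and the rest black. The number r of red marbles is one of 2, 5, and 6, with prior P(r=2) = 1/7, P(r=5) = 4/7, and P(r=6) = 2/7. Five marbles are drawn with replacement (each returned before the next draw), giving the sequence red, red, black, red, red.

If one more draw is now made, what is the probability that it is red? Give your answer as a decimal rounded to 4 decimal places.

Under each hypothesis, the probability of the observed sequence is: P(data | r = 2) = (2/7)(2/7)(5/7)(2/7)(2/7) = 0.0047599; P(data | r = 5) = (5/7)(5/7)(2/7)(5/7)(5/7) = 0.074374; P(data | r = 6) = (6/7)(6/7)(1/7)(6/7)(6/7) = 0.077111.
Weighting by the prior gives 1/7 · 0.0047599 = 0.00067999, 4/7 · 0.074374 = 0.042499, 2/7 · 0.077111 = 0.022032; summing to 0.065211.
Dividing through by the total gives posterior P(r = 2 | data) = 0.010428, P(r = 5 | data) = 0.65172, P(r = 6 | data) = 0.33785.
Averaging over the posterior, P(red next | data) = (2/7)(0.010428) + (5/7)(0.65172) + (6/7)(0.33785) = 0.75808.

0.7581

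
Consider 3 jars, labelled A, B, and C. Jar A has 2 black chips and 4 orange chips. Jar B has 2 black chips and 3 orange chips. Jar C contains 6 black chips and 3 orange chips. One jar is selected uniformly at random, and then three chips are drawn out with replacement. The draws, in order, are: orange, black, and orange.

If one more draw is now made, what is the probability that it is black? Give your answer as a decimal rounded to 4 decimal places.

Compute the likelihood of the observed sequence for each case: P(data | jar A) = (4/6)(2/6)(4/6) = 0.14815; P(data | jar B) = (3/5)(2/5)(3/5) = 0.144; P(data | jar C) = (3/9)(6/9)(3/9) = 0.074074.
The prior-weighted likelihoods are 1/3 · 0.14815 = 0.049383, 1/3 · 0.144 = 0.048, 1/3 · 0.074074 = 0.024691; summing to 0.12207.
The posterior is then P(jar A | data) = 0.40453, P(jar B | data) = 0.3932, P(jar C | data) = 0.20227.
So P(black next | data) = Σ P(black next | H) P(H | data) = (1/3)(0.40453) + (2/5)(0.3932) + (2/3)(0.20227) = 0.42697.

0.4270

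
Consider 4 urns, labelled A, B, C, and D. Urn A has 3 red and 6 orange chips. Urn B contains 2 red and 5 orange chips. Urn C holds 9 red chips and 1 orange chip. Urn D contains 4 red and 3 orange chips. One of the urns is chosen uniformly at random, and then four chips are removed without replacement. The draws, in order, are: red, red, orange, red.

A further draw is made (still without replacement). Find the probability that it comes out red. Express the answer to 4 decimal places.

For each hypothesis, P(data | H) works out to: P(data | urn A) = (3/9)(2/8)(6/7)(1/6) = 0.011905; P(data | urn B) = (2/7)(1/6)(5/5)(0/4) = 0; P(data | urn C) = (9/10)(8/9)(1/8)(7/7) = 0.1; P(data | urn D) = (4/7)(3/6)(3/5)(2/4) = 0.085714.
The prior-weighted likelihoods are 1/4 · 0.011905 = 0.0029762, 1/4 · 0 = 0, 1/4 · 0.1 = 0.025, 1/4 · 0.085714 = 0.021429; these sum to 0.049405.
The posterior is then P(urn A | data) = 0.060241, P(urn B | data) = 0, P(urn C | data) = 0.50602, P(urn D | data) = 0.43373.
The predictive probability is P(red next | data) = (0)(0.060241) + (1)(0.50602) + (1/3)(0.43373) = 0.6506.

0.6506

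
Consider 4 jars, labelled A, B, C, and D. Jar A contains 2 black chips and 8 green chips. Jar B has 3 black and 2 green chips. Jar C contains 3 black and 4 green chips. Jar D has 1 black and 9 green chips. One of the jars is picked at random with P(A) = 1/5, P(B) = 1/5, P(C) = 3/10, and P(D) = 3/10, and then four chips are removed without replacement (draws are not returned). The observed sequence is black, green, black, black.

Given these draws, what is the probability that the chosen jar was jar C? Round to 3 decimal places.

The likelihood of the observed sequence under each hypothesis: P(data | jar A) = (2/10)(8/9)(1/8)(0/7) = 0; P(data | jar B) = (3/5)(2/4)(2/3)(1/2) = 1/10; P(data | jar C) = (3/7)(4/6)(2/5)(1/4) = 1/35; P(data | jar D) = (1/10)(9/9)(0/8) = 0.
Weighting by the prior gives 1/5 · 0 = 0, 1/5 · 1/10 = 1/50, 3/10 · 1/35 = 3/350, 3/10 · 0 = 0; summing to 1/35.
By Bayes' rule, P(jar C | data) = (3/350) / (1/35) = 3/10.

0.300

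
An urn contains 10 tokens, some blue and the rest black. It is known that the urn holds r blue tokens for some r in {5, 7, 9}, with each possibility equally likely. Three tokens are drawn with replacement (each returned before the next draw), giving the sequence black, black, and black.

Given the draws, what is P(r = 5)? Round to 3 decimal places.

0.817

For each hypothesis, P(data | H) works out to: P(data | r = 5) = (5/10)(5/10)(5/10) = 0.125; P(data | r = 7) = (3/10)(3/10)(3/10) = 0.027; P(data | r = 9) = (1/10)(1/10)(1/10) = 0.001.
Multiplying each by its prior: 1/3 · 0.125 = 0.041667, 1/3 · 0.027 = 0.009, 1/3 · 0.001 = 0.00033333; with total 0.051.
So P(r = 5 | data) = (0.041667) / (0.051) = 0.81699.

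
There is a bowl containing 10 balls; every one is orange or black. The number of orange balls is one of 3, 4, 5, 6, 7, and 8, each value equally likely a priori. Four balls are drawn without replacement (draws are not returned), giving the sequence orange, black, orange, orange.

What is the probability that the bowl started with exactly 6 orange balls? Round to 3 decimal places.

0.212

The likelihood of the observed sequence under each hypothesis: P(data | r = 3) = (3/10)(7/9)(2/8)(1/7) = 1/120; P(data | r = 4) = (4/10)(6/9)(3/8)(2/7) = 1/35; P(data | r = 5) = (5/10)(5/9)(4/8)(3/7) = 5/84; P(data | r = 6) = (6/10)(4/9)(5/8)(4/7) = 2/21; P(data | r = 7) = (7/10)(3/9)(6/8)(5/7) = 1/8; P(data | r = 8) = (8/10)(2/9)(7/8)(6/7) = 2/15.
Multiplying each by its prior: 1/6 · 1/120 = 1/720, 1/6 · 1/35 = 1/210, 1/6 · 5/84 = 5/504, 1/6 · 2/21 = 1/63, 1/6 · 1/8 = 1/48, 1/6 · 2/15 = 1/45; summing to 3/40.
Therefore the posterior P(r = 6 | data) = (1/63) / (3/40) = 40/189.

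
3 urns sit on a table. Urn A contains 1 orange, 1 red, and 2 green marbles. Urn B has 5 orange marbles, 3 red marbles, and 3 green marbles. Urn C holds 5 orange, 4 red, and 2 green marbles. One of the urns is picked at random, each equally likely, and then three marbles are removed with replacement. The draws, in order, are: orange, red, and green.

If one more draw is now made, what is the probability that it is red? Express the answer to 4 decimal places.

Under each hypothesis, the probability of the observed sequence is: P(data | urn A) = (1/4)(1/4)(2/4) = 0.03125; P(data | urn B) = (5/11)(3/11)(3/11) = 0.033809; P(data | urn C) = (5/11)(4/11)(2/11) = 0.030053.
Multiplying each by its prior: 1/3 · 0.03125 = 0.010417, 1/3 · 0.033809 = 0.01127, 1/3 · 0.030053 = 0.010018; with total 0.031704.
Normalising, the posterior is P(urn A | data) = 0.32856, P(urn B | data) = 0.35547, P(urn C | data) = 0.31597.
The predictive probability is P(red next | data) = (1/4)(0.32856) + (3/11)(0.35547) + (4/11)(0.31597) = 0.29398.

0.2940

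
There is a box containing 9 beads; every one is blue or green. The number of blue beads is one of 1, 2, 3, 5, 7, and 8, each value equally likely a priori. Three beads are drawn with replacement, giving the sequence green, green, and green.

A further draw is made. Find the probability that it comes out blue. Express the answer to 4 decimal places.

0.2166

Compute the likelihood of the observed sequence for each case: P(data | r = 1) = (8/9)(8/9)(8/9) = 0.70233; P(data | r = 2) = (7/9)(7/9)(7/9) = 0.47051; P(data | r = 3) = (6/9)(6/9)(6/9) = 0.2963; P(data | r = 5) = (4/9)(4/9)(4/9) = 0.087791; P(data | r = 7) = (2/9)(2/9)(2/9) = 0.010974; P(data | r = 8) = (1/9)(1/9)(1/9) = 0.0013717.
Multiplying each by its prior: 1/6 · 0.70233 = 0.11706, 1/6 · 0.47051 = 0.078418, 1/6 · 0.2963 = 0.049383, 1/6 · 0.087791 = 0.014632, 1/6 · 0.010974 = 0.001829, 1/6 · 0.0013717 = 0.00022862; with total 0.26155.
The posterior is then P(r = 1 | data) = 0.44755, P(r = 2 | data) = 0.29983, P(r = 3 | data) = 0.18881, P(r = 5 | data) = 0.055944, P(r = 7 | data) = 0.006993, P(r = 8 | data) = 0.00087413.
Averaging over the posterior, P(blue next | data) = (1/9)(0.44755) + (2/9)(0.29983) + (1/3)(0.18881) + (5/9)(0.055944) + (7/9)(0.006993) + (8/9)(0.00087413) = 0.21659.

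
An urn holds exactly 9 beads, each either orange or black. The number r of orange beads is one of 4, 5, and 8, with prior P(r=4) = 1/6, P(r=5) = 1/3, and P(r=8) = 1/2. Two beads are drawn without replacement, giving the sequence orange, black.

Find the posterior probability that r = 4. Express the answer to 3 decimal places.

0.238

For each hypothesis, P(data | H) works out to: P(data | r = 4) = (4/9)(5/8) = 5/18; P(data | r = 5) = (5/9)(4/8) = 5/18; P(data | r = 8) = (8/9)(1/8) = 1/9.
The prior-weighted likelihoods are 1/6 · 5/18 = 5/108, 1/3 · 5/18 = 5/54, 1/2 · 1/9 = 1/18; with total 7/36.
So P(r = 4 | data) = (5/108) / (7/36) = 5/21.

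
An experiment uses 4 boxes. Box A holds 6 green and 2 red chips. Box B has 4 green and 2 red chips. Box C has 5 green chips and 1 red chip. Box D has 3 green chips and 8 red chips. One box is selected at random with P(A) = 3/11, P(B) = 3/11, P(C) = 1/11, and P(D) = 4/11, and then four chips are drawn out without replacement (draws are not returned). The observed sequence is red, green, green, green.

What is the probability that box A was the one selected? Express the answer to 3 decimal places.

0.420

Under each hypothesis, the probability of the observed sequence is: P(data | box A) = (2/8)(6/7)(5/6)(4/5) = 0.14286; P(data | box B) = (2/6)(4/5)(3/4)(2/3) = 0.13333; P(data | box C) = (1/6)(5/5)(4/4)(3/3) = 0.16667; P(data | box D) = (8/11)(3/10)(2/9)(1/8) = 0.0060606.
Multiplying each by its prior: 3/11 · 0.14286 = 0.038961, 3/11 · 0.13333 = 0.036364, 1/11 · 0.16667 = 0.015152, 4/11 · 0.0060606 = 0.0022039; summing to 0.09268.
Hence P(box A | data) = (0.038961) / (0.09268) = 0.42038.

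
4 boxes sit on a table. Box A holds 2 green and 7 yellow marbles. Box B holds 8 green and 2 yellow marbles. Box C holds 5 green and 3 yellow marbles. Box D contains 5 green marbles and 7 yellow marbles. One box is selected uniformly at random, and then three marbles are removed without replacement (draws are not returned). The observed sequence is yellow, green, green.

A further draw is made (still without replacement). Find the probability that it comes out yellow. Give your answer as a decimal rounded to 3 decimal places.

The likelihood of the observed sequence under each hypothesis: P(data | box A) = (7/9)(2/8)(1/7) = 0.027778; P(data | box B) = (2/10)(8/9)(7/8) = 0.15556; P(data | box C) = (3/8)(5/7)(4/6) = 0.17857; P(data | box D) = (7/12)(5/11)(4/10) = 0.10606.
Multiplying each by its prior: 1/4 · 0.027778 = 0.0069444, 1/4 · 0.15556 = 0.038889, 1/4 · 0.17857 = 0.044643, 1/4 · 0.10606 = 0.026515; these sum to 0.11699.
The posterior is then P(box A | data) = 0.059359, P(box B | data) = 0.33241, P(box C | data) = 0.38159, P(box D | data) = 0.22664.
Averaging over the posterior, P(yellow next | data) = (1)(0.059359) + (1/7)(0.33241) + (2/5)(0.38159) + (2/3)(0.22664) = 0.41058.

0.411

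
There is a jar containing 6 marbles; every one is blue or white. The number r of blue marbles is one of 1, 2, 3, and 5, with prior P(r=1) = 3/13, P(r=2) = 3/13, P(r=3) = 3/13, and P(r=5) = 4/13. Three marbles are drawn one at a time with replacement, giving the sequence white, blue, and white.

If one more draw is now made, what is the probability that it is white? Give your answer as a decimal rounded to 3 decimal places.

0.626

The likelihood of the observed sequence under each hypothesis: P(data | r = 1) = (5/6)(1/6)(5/6) = 25/216; P(data | r = 2) = (4/6)(2/6)(4/6) = 4/27; P(data | r = 3) = (3/6)(3/6)(3/6) = 1/8; P(data | r = 5) = (1/6)(5/6)(1/6) = 5/216.
The prior-weighted likelihoods are 3/13 · 25/216 = 25/936, 3/13 · 4/27 = 4/117, 3/13 · 1/8 = 3/104, 4/13 · 5/216 = 5/702; with total 34/351.
Normalising, the posterior is P(r = 1 | data) = 75/272, P(r = 2 | data) = 6/17, P(r = 3 | data) = 81/272, P(r = 5 | data) = 5/68.
So P(white next | data) = Σ P(white next | H) P(H | data) = (5/6)(75/272) + (2/3)(6/17) + (1/2)(81/272) + (1/6)(5/68) = 511/816.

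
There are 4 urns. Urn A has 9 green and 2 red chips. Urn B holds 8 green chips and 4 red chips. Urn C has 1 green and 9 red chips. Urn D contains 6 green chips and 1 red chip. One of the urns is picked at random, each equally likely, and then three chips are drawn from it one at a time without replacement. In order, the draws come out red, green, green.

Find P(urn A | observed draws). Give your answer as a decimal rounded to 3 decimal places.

The likelihood of the observed sequence under each hypothesis: P(data | urn A) = (2/11)(9/10)(8/9) = 0.14545; P(data | urn B) = (4/12)(8/11)(7/10) = 0.1697; P(data | urn C) = (9/10)(1/9)(0/8) = 0; P(data | urn D) = (1/7)(6/6)(5/5) = 0.14286.
Weighting by the prior gives 1/4 · 0.14545 = 0.036364, 1/4 · 0.1697 = 0.042424, 1/4 · 0 = 0, 1/4 · 0.14286 = 0.035714; these sum to 0.1145.
Therefore the posterior P(urn A | data) = (0.036364) / (0.1145) = 0.31758.

0.318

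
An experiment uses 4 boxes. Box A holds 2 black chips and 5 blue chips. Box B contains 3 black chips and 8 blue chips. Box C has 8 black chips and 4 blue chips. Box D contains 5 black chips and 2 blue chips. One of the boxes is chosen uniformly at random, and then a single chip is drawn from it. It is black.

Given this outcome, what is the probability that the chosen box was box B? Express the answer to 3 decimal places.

0.141

Compute the likelihood of this draw for each case: P(data | box A) = (2/7) = 2/7; P(data | box B) = (3/11) = 3/11; P(data | box C) = (8/12) = 2/3; P(data | box D) = (5/7) = 5/7.
Weighting by the prior gives 1/4 · 2/7 = 1/14, 1/4 · 3/11 = 3/44, 1/4 · 2/3 = 1/6, 1/4 · 5/7 = 5/28; with total 16/33.
Hence P(box B | data) = (3/44) / (16/33) = 9/64.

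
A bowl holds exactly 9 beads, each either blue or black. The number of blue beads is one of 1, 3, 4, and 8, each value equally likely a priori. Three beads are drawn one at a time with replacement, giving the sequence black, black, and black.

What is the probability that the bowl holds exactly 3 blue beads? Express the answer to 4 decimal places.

0.2529

Compute the likelihood of the observed sequence for each case: P(data | r = 1) = (8/9)(8/9)(8/9) = 0.70233; P(data | r = 3) = (6/9)(6/9)(6/9) = 0.2963; P(data | r = 4) = (5/9)(5/9)(5/9) = 0.17147; P(data | r = 8) = (1/9)(1/9)(1/9) = 0.0013717.
The prior-weighted likelihoods are 1/4 · 0.70233 = 0.17558, 1/4 · 0.2963 = 0.074074, 1/4 · 0.17147 = 0.042867, 1/4 · 0.0013717 = 0.00034294; these sum to 0.29287.
Therefore the posterior P(r = 3 | data) = (0.074074) / (0.29287) = 0.25293.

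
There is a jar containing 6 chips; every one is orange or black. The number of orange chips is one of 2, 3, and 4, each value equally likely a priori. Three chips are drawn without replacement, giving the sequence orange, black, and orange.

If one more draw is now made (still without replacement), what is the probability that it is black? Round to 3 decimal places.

Compute the likelihood of the observed sequence for each case: P(data | r = 2) = (2/6)(4/5)(1/4) = 1/15; P(data | r = 3) = (3/6)(3/5)(2/4) = 3/20; P(data | r = 4) = (4/6)(2/5)(3/4) = 1/5.
The prior-weighted likelihoods are 1/3 · 1/15 = 1/45, 1/3 · 3/20 = 1/20, 1/3 · 1/5 = 1/15; these sum to 5/36.
The posterior is then P(r = 2 | data) = 4/25, P(r = 3 | data) = 9/25, P(r = 4 | data) = 12/25.
So P(black next | data) = Σ P(black next | H) P(H | data) = (1)(4/25) + (2/3)(9/25) + (1/3)(12/25) = 14/25.

0.560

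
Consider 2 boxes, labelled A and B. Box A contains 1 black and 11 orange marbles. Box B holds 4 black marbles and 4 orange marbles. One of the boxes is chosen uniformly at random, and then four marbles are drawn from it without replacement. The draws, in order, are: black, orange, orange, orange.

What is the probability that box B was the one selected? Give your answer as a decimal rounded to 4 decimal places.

0.4068

Under each hypothesis, the probability of the observed sequence is: P(data | box A) = (1/12)(11/11)(10/10)(9/9) = 1/12; P(data | box B) = (4/8)(4/7)(3/6)(2/5) = 2/35.
Multiplying each by its prior: 1/2 · 1/12 = 1/24, 1/2 · 2/35 = 1/35; these sum to 59/840.
Therefore the posterior P(box B | data) = (1/35) / (59/840) = 24/59.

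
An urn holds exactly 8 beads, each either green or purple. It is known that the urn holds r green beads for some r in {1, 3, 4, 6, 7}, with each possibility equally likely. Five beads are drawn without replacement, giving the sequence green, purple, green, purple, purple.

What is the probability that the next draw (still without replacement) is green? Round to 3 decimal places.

Under each hypothesis, the probability of the observed sequence is: P(data | r = 1) = (1/8)(7/7)(0/6) = 0; P(data | r = 3) = (3/8)(5/7)(2/6)(4/5)(3/4) = 0.053571; P(data | r = 4) = (4/8)(4/7)(3/6)(3/5)(2/4) = 0.042857; P(data | r = 6) = (6/8)(2/7)(5/6)(1/5)(0/4) = 0; P(data | r = 7) = (7/8)(1/7)(6/6)(0/5) = 0.
The prior-weighted likelihoods are 1/5 · 0 = 0, 1/5 · 0.053571 = 0.010714, 1/5 · 0.042857 = 0.0085714, 1/5 · 0 = 0, 1/5 · 0 = 0; these sum to 0.019286.
Dividing through by the total gives posterior P(r = 1 | data) = 0, P(r = 3 | data) = 0.55556, P(r = 4 | data) = 0.44444, P(r = 6 | data) = 0, P(r = 7 | data) = 0.
So P(green next | data) = Σ P(green next | H) P(H | data) = (1/3)(0.55556) + (2/3)(0.44444) = 0.48148.

0.481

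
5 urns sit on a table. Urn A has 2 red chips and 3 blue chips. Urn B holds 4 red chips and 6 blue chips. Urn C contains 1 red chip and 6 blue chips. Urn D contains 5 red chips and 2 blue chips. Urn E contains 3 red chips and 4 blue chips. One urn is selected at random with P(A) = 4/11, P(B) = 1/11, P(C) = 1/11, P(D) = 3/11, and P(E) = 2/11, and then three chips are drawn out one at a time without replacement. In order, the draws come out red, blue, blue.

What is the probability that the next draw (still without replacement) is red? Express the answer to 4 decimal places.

0.4925

Under each hypothesis, the probability of the observed sequence is: P(data | urn A) = (2/5)(3/4)(2/3) = 1/5; P(data | urn B) = (4/10)(6/9)(5/8) = 1/6; P(data | urn C) = (1/7)(6/6)(5/5) = 1/7; P(data | urn D) = (5/7)(2/6)(1/5) = 1/21; P(data | urn E) = (3/7)(4/6)(3/5) = 6/35.
The prior-weighted likelihoods are 4/11 · 1/5 = 4/55, 1/11 · 1/6 = 1/66, 1/11 · 1/7 = 1/77, 3/11 · 1/21 = 1/77, 2/11 · 6/35 = 12/385; with total 67/462.
Dividing through by the total gives posterior P(urn A | data) = 168/335, P(urn B | data) = 7/67, P(urn C | data) = 6/67, P(urn D | data) = 6/67, P(urn E | data) = 72/335.
The predictive probability is P(red next | data) = (1/2)(168/335) + (3/7)(7/67) + (0)(6/67) + (1)(6/67) + (1/2)(72/335) = 33/67.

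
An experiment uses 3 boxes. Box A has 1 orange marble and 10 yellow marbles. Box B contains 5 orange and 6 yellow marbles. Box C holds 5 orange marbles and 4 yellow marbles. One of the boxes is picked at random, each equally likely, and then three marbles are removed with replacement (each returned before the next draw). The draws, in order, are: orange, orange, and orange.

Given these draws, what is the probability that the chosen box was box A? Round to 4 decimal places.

0.0028

The likelihood of the observed sequence under each hypothesis: P(data | box A) = (1/11)(1/11)(1/11) = 0.00075131; P(data | box B) = (5/11)(5/11)(5/11) = 0.093914; P(data | box C) = (5/9)(5/9)(5/9) = 0.17147.
Weighting by the prior gives 1/3 · 0.00075131 = 0.00025044, 1/3 · 0.093914 = 0.031305, 1/3 · 0.17147 = 0.057156; summing to 0.088711.
Hence P(box A | data) = (0.00025044) / (0.088711) = 0.0028231.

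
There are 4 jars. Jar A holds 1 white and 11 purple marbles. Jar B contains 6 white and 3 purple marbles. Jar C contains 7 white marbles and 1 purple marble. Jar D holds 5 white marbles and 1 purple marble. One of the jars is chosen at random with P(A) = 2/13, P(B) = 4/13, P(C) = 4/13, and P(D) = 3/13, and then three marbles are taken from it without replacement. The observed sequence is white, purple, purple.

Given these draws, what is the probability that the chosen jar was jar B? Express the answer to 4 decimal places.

0.6316

For each hypothesis, P(data | H) works out to: P(data | jar A) = (1/12)(11/11)(10/10) = 1/12; P(data | jar B) = (6/9)(3/8)(2/7) = 1/14; P(data | jar C) = (7/8)(1/7)(0/6) = 0; P(data | jar D) = (5/6)(1/5)(0/4) = 0.
The prior-weighted likelihoods are 2/13 · 1/12 = 1/78, 4/13 · 1/14 = 2/91, 4/13 · 0 = 0, 3/13 · 0 = 0; summing to 19/546.
So P(jar B | data) = (2/91) / (19/546) = 12/19.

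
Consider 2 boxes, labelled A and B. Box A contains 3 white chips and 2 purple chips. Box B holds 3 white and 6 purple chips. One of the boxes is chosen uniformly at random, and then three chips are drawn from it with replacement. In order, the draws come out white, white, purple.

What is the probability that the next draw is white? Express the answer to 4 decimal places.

0.5094

For each hypothesis, P(data | H) works out to: P(data | box A) = (3/5)(3/5)(2/5) = 0.144; P(data | box B) = (3/9)(3/9)(6/9) = 0.074074.
The prior-weighted likelihoods are 1/2 · 0.144 = 0.072, 1/2 · 0.074074 = 0.037037; these sum to 0.10904.
The posterior is then P(box A | data) = 0.66033, P(box B | data) = 0.33967.
The predictive probability is P(white next | data) = (3/5)(0.66033) + (1/3)(0.33967) = 0.50942.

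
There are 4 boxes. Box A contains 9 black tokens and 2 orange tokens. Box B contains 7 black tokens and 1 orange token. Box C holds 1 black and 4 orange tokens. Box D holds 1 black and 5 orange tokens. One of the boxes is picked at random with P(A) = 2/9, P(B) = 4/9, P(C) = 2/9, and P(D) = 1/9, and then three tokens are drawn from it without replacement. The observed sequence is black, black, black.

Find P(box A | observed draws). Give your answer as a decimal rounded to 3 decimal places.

For each hypothesis, P(data | H) works out to: P(data | box A) = (9/11)(8/10)(7/9) = 28/55; P(data | box B) = (7/8)(6/7)(5/6) = 5/8; P(data | box C) = (1/5)(0/4) = 0; P(data | box D) = (1/6)(0/5) = 0.
Multiplying each by its prior: 2/9 · 28/55 = 56/495, 4/9 · 5/8 = 5/18, 2/9 · 0 = 0, 1/9 · 0 = 0; these sum to 43/110.
Hence P(box A | data) = (56/495) / (43/110) = 112/387.

0.289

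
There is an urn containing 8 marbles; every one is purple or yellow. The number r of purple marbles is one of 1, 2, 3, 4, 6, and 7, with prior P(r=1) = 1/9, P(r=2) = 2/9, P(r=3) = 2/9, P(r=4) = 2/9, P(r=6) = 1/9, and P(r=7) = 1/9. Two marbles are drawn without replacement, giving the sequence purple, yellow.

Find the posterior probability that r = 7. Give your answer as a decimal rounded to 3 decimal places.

0.063

For each hypothesis, P(data | H) works out to: P(data | r = 1) = (1/8)(7/7) = 1/8; P(data | r = 2) = (2/8)(6/7) = 3/14; P(data | r = 3) = (3/8)(5/7) = 15/56; P(data | r = 4) = (4/8)(4/7) = 2/7; P(data | r = 6) = (6/8)(2/7) = 3/14; P(data | r = 7) = (7/8)(1/7) = 1/8.
The prior-weighted likelihoods are 1/9 · 1/8 = 1/72, 2/9 · 3/14 = 1/21, 2/9 · 15/56 = 5/84, 2/9 · 2/7 = 4/63, 1/9 · 3/14 = 1/42, 1/9 · 1/8 = 1/72; these sum to 2/9.
By Bayes' rule, P(r = 7 | data) = (1/72) / (2/9) = 1/16.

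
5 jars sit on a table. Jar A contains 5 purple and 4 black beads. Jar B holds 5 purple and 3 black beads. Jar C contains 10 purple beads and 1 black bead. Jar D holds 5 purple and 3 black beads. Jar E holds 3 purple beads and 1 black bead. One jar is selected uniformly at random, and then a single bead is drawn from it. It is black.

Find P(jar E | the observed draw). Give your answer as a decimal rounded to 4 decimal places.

0.1628

Under each hypothesis, the probability of this draw is: P(data | jar A) = (4/9) = 4/9; P(data | jar B) = (3/8) = 3/8; P(data | jar C) = (1/11) = 1/11; P(data | jar D) = (3/8) = 3/8; P(data | jar E) = (1/4) = 1/4.
Weighting by the prior gives 1/5 · 4/9 = 4/45, 1/5 · 3/8 = 3/40, 1/5 · 1/11 = 1/55, 1/5 · 3/8 = 3/40, 1/5 · 1/4 = 1/20; with total 152/495.
By Bayes' rule, P(jar E | data) = (1/20) / (152/495) = 99/608.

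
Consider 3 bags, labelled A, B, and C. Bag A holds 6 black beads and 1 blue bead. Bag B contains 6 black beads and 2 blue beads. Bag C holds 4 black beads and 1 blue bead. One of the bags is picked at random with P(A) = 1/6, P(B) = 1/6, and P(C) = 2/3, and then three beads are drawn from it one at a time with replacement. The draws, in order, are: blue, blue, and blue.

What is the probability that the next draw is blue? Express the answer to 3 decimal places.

For each hypothesis, P(data | H) works out to: P(data | bag A) = (1/7)(1/7)(1/7) = 0.0029155; P(data | bag B) = (2/8)(2/8)(2/8) = 0.015625; P(data | bag C) = (1/5)(1/5)(1/5) = 0.008.
The prior-weighted likelihoods are 1/6 · 0.0029155 = 0.00048591, 1/6 · 0.015625 = 0.0026042, 2/3 · 0.008 = 0.0053333; summing to 0.0084234.
Normalising, the posterior is P(bag A | data) = 0.057686, P(bag B | data) = 0.30916, P(bag C | data) = 0.63316.
The predictive probability is P(blue next | data) = (1/7)(0.057686) + (1/4)(0.30916) + (1/5)(0.63316) = 0.21216.

0.212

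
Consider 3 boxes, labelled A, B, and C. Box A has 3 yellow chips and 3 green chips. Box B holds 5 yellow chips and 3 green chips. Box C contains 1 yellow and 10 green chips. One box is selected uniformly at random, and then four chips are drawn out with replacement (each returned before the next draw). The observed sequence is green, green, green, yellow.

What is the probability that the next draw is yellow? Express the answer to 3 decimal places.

0.355

The likelihood of the observed sequence under each hypothesis: P(data | box A) = (3/6)(3/6)(3/6)(3/6) = 0.0625; P(data | box B) = (3/8)(3/8)(3/8)(5/8) = 0.032959; P(data | box C) = (10/11)(10/11)(10/11)(1/11) = 0.068301.
Multiplying each by its prior: 1/3 · 0.0625 = 0.020833, 1/3 · 0.032959 = 0.010986, 1/3 · 0.068301 = 0.022767; summing to 0.054587.
The posterior is then P(box A | data) = 0.38166, P(box B | data) = 0.20126, P(box C | data) = 0.41708.
Averaging over the posterior, P(yellow next | data) = (1/2)(0.38166) + (5/8)(0.20126) + (1/11)(0.41708) = 0.35453.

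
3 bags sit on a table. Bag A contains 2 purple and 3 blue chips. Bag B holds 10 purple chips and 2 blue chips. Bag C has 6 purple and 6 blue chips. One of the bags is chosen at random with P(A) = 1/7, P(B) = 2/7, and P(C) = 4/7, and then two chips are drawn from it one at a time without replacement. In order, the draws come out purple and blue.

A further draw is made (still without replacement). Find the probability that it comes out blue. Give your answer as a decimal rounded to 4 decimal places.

0.4580

Compute the likelihood of the observed sequence for each case: P(data | bag A) = (2/5)(3/4) = 0.3; P(data | bag B) = (10/12)(2/11) = 0.15152; P(data | bag C) = (6/12)(6/11) = 0.27273.
Multiplying each by its prior: 1/7 · 0.3 = 0.042857, 2/7 · 0.15152 = 0.04329, 4/7 · 0.27273 = 0.15584; with total 0.24199.
Normalising, the posterior is P(bag A | data) = 0.1771, P(bag B | data) = 0.17889, P(bag C | data) = 0.64401.
So P(blue next | data) = Σ P(blue next | H) P(H | data) = (2/3)(0.1771) + (1/10)(0.17889) + (1/2)(0.64401) = 0.45796.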